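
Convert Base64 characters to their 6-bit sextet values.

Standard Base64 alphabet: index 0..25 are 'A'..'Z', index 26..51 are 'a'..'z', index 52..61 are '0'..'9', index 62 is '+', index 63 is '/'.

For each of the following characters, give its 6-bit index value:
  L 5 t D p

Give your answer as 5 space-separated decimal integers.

Answer: 11 57 45 3 41

Derivation:
'L': A..Z range, ord('L') − ord('A') = 11
'5': 0..9 range, 52 + ord('5') − ord('0') = 57
't': a..z range, 26 + ord('t') − ord('a') = 45
'D': A..Z range, ord('D') − ord('A') = 3
'p': a..z range, 26 + ord('p') − ord('a') = 41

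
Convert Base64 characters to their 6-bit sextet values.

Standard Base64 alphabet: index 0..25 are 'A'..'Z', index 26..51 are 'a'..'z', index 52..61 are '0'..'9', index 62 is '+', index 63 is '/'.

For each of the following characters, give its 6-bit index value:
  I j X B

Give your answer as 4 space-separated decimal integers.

'I': A..Z range, ord('I') − ord('A') = 8
'j': a..z range, 26 + ord('j') − ord('a') = 35
'X': A..Z range, ord('X') − ord('A') = 23
'B': A..Z range, ord('B') − ord('A') = 1

Answer: 8 35 23 1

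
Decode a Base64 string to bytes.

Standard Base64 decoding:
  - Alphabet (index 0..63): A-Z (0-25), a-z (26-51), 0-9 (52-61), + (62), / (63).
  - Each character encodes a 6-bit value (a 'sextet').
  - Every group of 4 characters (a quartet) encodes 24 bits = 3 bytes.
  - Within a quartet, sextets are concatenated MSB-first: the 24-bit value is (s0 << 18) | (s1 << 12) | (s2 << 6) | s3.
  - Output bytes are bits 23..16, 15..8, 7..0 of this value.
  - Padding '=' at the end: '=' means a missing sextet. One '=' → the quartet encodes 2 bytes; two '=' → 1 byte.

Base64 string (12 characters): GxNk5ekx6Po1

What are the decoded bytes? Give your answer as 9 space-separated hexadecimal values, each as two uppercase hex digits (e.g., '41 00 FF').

Answer: 1B 13 64 E5 E9 31 E8 FA 35

Derivation:
After char 0 ('G'=6): chars_in_quartet=1 acc=0x6 bytes_emitted=0
After char 1 ('x'=49): chars_in_quartet=2 acc=0x1B1 bytes_emitted=0
After char 2 ('N'=13): chars_in_quartet=3 acc=0x6C4D bytes_emitted=0
After char 3 ('k'=36): chars_in_quartet=4 acc=0x1B1364 -> emit 1B 13 64, reset; bytes_emitted=3
After char 4 ('5'=57): chars_in_quartet=1 acc=0x39 bytes_emitted=3
After char 5 ('e'=30): chars_in_quartet=2 acc=0xE5E bytes_emitted=3
After char 6 ('k'=36): chars_in_quartet=3 acc=0x397A4 bytes_emitted=3
After char 7 ('x'=49): chars_in_quartet=4 acc=0xE5E931 -> emit E5 E9 31, reset; bytes_emitted=6
After char 8 ('6'=58): chars_in_quartet=1 acc=0x3A bytes_emitted=6
After char 9 ('P'=15): chars_in_quartet=2 acc=0xE8F bytes_emitted=6
After char 10 ('o'=40): chars_in_quartet=3 acc=0x3A3E8 bytes_emitted=6
After char 11 ('1'=53): chars_in_quartet=4 acc=0xE8FA35 -> emit E8 FA 35, reset; bytes_emitted=9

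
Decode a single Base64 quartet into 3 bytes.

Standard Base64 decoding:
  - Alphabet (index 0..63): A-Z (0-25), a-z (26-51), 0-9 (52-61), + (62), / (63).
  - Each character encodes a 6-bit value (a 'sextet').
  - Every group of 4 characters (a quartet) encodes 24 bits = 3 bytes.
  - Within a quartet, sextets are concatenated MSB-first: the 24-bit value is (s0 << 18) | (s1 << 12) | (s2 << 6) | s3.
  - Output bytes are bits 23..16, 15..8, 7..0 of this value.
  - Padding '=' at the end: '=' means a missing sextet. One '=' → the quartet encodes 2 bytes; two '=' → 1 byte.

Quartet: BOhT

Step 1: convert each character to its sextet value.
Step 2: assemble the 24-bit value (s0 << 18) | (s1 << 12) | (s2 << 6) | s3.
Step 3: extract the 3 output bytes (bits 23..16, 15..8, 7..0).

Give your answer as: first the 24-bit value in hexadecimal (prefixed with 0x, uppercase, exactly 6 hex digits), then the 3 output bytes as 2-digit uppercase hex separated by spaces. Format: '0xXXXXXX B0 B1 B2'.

Sextets: B=1, O=14, h=33, T=19
24-bit: (1<<18) | (14<<12) | (33<<6) | 19
      = 0x040000 | 0x00E000 | 0x000840 | 0x000013
      = 0x04E853
Bytes: (v>>16)&0xFF=04, (v>>8)&0xFF=E8, v&0xFF=53

Answer: 0x04E853 04 E8 53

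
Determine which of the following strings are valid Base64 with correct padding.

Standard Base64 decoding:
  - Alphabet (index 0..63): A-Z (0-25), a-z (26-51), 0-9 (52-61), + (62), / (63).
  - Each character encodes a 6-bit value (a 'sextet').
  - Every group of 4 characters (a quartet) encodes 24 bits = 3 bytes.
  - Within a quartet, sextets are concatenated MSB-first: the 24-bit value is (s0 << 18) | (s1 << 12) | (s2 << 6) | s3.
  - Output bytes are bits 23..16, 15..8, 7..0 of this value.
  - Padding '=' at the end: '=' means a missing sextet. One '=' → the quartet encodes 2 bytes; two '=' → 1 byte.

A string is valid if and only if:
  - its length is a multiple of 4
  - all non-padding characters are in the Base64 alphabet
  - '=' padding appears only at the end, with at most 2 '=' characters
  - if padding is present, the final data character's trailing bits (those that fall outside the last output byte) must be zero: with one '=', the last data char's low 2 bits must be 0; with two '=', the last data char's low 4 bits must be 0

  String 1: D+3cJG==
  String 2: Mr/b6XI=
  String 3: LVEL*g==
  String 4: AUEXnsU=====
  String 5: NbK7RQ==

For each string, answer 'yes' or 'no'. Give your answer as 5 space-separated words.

Answer: no yes no no yes

Derivation:
String 1: 'D+3cJG==' → invalid (bad trailing bits)
String 2: 'Mr/b6XI=' → valid
String 3: 'LVEL*g==' → invalid (bad char(s): ['*'])
String 4: 'AUEXnsU=====' → invalid (5 pad chars (max 2))
String 5: 'NbK7RQ==' → valid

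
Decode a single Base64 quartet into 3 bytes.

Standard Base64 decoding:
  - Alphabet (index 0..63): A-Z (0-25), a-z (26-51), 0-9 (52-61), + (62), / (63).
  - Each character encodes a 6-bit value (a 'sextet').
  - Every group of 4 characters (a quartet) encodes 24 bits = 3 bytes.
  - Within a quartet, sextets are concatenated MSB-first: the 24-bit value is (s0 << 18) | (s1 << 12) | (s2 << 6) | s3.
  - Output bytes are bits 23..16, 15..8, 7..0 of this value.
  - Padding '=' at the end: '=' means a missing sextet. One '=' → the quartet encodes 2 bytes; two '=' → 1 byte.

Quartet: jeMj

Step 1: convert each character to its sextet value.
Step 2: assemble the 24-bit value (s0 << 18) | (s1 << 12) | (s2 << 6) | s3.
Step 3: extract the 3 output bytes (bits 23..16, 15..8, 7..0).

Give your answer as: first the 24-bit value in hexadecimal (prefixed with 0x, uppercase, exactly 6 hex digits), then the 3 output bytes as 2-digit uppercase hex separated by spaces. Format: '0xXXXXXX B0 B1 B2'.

Answer: 0x8DE323 8D E3 23

Derivation:
Sextets: j=35, e=30, M=12, j=35
24-bit: (35<<18) | (30<<12) | (12<<6) | 35
      = 0x8C0000 | 0x01E000 | 0x000300 | 0x000023
      = 0x8DE323
Bytes: (v>>16)&0xFF=8D, (v>>8)&0xFF=E3, v&0xFF=23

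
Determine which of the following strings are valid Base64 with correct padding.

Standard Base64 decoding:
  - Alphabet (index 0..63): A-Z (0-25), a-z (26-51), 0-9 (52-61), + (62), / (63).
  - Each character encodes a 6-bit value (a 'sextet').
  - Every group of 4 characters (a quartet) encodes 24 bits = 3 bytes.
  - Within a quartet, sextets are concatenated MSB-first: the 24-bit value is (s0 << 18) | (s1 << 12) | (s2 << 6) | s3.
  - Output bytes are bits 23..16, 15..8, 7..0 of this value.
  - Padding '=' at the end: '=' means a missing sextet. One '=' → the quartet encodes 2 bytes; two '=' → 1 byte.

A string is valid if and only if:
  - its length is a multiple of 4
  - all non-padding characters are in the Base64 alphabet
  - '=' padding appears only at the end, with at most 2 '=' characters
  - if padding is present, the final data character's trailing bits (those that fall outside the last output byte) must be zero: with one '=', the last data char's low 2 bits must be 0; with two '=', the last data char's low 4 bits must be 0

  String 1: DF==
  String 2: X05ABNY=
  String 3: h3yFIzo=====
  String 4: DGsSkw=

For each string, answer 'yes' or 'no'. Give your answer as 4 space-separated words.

Answer: no yes no no

Derivation:
String 1: 'DF==' → invalid (bad trailing bits)
String 2: 'X05ABNY=' → valid
String 3: 'h3yFIzo=====' → invalid (5 pad chars (max 2))
String 4: 'DGsSkw=' → invalid (len=7 not mult of 4)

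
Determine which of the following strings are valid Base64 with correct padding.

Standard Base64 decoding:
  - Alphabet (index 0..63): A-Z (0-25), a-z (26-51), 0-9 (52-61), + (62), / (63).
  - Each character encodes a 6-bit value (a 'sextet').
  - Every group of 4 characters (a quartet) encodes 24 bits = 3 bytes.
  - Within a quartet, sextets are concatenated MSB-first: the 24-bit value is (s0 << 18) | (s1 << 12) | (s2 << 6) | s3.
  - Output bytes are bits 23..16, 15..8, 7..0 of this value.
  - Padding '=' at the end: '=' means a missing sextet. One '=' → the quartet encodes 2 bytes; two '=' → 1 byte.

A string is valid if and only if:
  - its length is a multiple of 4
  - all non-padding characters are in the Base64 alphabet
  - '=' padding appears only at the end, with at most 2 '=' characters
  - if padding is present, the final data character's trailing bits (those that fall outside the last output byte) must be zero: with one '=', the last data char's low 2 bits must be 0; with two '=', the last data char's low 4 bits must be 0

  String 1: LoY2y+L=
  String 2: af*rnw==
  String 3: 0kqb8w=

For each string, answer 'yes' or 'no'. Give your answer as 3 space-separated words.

String 1: 'LoY2y+L=' → invalid (bad trailing bits)
String 2: 'af*rnw==' → invalid (bad char(s): ['*'])
String 3: '0kqb8w=' → invalid (len=7 not mult of 4)

Answer: no no no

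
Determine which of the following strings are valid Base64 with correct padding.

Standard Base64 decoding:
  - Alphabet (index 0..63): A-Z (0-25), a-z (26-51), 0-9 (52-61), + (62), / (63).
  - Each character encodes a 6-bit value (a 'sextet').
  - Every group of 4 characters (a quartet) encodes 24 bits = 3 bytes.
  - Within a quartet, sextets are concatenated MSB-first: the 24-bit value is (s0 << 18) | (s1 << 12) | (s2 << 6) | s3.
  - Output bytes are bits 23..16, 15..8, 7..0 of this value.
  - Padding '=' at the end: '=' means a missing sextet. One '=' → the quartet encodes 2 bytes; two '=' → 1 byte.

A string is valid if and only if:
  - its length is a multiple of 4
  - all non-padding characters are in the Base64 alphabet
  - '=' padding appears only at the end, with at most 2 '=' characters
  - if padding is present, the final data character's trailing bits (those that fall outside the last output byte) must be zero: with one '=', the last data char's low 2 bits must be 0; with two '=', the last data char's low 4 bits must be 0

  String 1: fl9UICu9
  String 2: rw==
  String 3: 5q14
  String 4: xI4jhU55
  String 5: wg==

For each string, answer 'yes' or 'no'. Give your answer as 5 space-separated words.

Answer: yes yes yes yes yes

Derivation:
String 1: 'fl9UICu9' → valid
String 2: 'rw==' → valid
String 3: '5q14' → valid
String 4: 'xI4jhU55' → valid
String 5: 'wg==' → valid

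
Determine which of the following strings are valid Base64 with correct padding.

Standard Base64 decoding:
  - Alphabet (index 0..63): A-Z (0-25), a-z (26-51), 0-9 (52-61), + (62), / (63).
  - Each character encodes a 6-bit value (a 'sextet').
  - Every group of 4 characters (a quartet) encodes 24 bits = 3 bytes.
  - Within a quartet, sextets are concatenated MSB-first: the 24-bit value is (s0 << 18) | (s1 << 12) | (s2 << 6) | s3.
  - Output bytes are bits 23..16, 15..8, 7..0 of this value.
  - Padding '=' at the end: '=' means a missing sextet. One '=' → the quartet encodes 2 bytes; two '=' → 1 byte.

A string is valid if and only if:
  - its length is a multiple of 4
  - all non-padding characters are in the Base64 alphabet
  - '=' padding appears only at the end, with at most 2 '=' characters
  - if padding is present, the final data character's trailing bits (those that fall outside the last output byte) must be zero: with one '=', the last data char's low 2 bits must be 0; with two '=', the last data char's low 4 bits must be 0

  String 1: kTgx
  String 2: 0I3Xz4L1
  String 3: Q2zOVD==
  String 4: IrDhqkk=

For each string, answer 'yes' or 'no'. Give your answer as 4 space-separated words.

Answer: yes yes no yes

Derivation:
String 1: 'kTgx' → valid
String 2: '0I3Xz4L1' → valid
String 3: 'Q2zOVD==' → invalid (bad trailing bits)
String 4: 'IrDhqkk=' → valid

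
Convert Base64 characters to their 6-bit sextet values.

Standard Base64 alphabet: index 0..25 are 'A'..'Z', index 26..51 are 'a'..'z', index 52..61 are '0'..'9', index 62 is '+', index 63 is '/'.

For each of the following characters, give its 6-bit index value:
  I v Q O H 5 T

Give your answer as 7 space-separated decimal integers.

Answer: 8 47 16 14 7 57 19

Derivation:
'I': A..Z range, ord('I') − ord('A') = 8
'v': a..z range, 26 + ord('v') − ord('a') = 47
'Q': A..Z range, ord('Q') − ord('A') = 16
'O': A..Z range, ord('O') − ord('A') = 14
'H': A..Z range, ord('H') − ord('A') = 7
'5': 0..9 range, 52 + ord('5') − ord('0') = 57
'T': A..Z range, ord('T') − ord('A') = 19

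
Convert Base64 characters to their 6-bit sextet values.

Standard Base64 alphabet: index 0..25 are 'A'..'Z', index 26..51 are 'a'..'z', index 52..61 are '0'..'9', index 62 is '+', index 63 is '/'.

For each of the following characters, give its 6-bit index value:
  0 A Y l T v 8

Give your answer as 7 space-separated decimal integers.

'0': 0..9 range, 52 + ord('0') − ord('0') = 52
'A': A..Z range, ord('A') − ord('A') = 0
'Y': A..Z range, ord('Y') − ord('A') = 24
'l': a..z range, 26 + ord('l') − ord('a') = 37
'T': A..Z range, ord('T') − ord('A') = 19
'v': a..z range, 26 + ord('v') − ord('a') = 47
'8': 0..9 range, 52 + ord('8') − ord('0') = 60

Answer: 52 0 24 37 19 47 60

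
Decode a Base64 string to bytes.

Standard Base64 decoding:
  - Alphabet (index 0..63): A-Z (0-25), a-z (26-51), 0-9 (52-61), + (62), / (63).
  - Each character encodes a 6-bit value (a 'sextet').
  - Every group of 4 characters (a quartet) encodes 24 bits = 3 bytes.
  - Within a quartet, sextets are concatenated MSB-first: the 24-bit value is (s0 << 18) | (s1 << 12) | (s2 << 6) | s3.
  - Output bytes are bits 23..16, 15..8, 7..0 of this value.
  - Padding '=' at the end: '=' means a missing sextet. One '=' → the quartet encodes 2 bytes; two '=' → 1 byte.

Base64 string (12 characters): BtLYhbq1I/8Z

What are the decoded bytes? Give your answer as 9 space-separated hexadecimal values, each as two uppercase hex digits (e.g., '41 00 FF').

Answer: 06 D2 D8 85 BA B5 23 FF 19

Derivation:
After char 0 ('B'=1): chars_in_quartet=1 acc=0x1 bytes_emitted=0
After char 1 ('t'=45): chars_in_quartet=2 acc=0x6D bytes_emitted=0
After char 2 ('L'=11): chars_in_quartet=3 acc=0x1B4B bytes_emitted=0
After char 3 ('Y'=24): chars_in_quartet=4 acc=0x6D2D8 -> emit 06 D2 D8, reset; bytes_emitted=3
After char 4 ('h'=33): chars_in_quartet=1 acc=0x21 bytes_emitted=3
After char 5 ('b'=27): chars_in_quartet=2 acc=0x85B bytes_emitted=3
After char 6 ('q'=42): chars_in_quartet=3 acc=0x216EA bytes_emitted=3
After char 7 ('1'=53): chars_in_quartet=4 acc=0x85BAB5 -> emit 85 BA B5, reset; bytes_emitted=6
After char 8 ('I'=8): chars_in_quartet=1 acc=0x8 bytes_emitted=6
After char 9 ('/'=63): chars_in_quartet=2 acc=0x23F bytes_emitted=6
After char 10 ('8'=60): chars_in_quartet=3 acc=0x8FFC bytes_emitted=6
After char 11 ('Z'=25): chars_in_quartet=4 acc=0x23FF19 -> emit 23 FF 19, reset; bytes_emitted=9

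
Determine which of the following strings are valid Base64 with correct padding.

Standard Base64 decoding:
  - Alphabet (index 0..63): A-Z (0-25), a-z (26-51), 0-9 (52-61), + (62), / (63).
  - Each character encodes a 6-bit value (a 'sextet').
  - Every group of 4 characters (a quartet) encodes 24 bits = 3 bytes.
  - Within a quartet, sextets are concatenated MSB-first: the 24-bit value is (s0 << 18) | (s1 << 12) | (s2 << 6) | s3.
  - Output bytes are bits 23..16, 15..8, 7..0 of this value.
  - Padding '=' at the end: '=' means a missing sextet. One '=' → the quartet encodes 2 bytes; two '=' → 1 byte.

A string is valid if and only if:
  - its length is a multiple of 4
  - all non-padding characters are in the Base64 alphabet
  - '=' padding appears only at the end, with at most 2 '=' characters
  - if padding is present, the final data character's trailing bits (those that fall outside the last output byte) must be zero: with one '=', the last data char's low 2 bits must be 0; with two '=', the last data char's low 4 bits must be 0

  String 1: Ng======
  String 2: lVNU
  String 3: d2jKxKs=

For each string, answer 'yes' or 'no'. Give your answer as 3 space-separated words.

Answer: no yes yes

Derivation:
String 1: 'Ng======' → invalid (6 pad chars (max 2))
String 2: 'lVNU' → valid
String 3: 'd2jKxKs=' → valid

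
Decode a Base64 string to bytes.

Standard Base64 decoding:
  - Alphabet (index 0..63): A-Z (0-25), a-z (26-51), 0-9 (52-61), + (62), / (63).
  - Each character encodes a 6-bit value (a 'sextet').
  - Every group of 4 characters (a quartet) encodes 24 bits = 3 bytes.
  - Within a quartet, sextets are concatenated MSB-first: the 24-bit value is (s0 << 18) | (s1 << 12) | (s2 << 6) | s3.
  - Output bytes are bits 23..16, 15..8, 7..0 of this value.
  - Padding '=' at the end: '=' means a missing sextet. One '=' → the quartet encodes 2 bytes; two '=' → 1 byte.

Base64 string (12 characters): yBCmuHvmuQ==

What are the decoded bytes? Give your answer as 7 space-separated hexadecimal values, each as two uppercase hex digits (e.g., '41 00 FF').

After char 0 ('y'=50): chars_in_quartet=1 acc=0x32 bytes_emitted=0
After char 1 ('B'=1): chars_in_quartet=2 acc=0xC81 bytes_emitted=0
After char 2 ('C'=2): chars_in_quartet=3 acc=0x32042 bytes_emitted=0
After char 3 ('m'=38): chars_in_quartet=4 acc=0xC810A6 -> emit C8 10 A6, reset; bytes_emitted=3
After char 4 ('u'=46): chars_in_quartet=1 acc=0x2E bytes_emitted=3
After char 5 ('H'=7): chars_in_quartet=2 acc=0xB87 bytes_emitted=3
After char 6 ('v'=47): chars_in_quartet=3 acc=0x2E1EF bytes_emitted=3
After char 7 ('m'=38): chars_in_quartet=4 acc=0xB87BE6 -> emit B8 7B E6, reset; bytes_emitted=6
After char 8 ('u'=46): chars_in_quartet=1 acc=0x2E bytes_emitted=6
After char 9 ('Q'=16): chars_in_quartet=2 acc=0xB90 bytes_emitted=6
Padding '==': partial quartet acc=0xB90 -> emit B9; bytes_emitted=7

Answer: C8 10 A6 B8 7B E6 B9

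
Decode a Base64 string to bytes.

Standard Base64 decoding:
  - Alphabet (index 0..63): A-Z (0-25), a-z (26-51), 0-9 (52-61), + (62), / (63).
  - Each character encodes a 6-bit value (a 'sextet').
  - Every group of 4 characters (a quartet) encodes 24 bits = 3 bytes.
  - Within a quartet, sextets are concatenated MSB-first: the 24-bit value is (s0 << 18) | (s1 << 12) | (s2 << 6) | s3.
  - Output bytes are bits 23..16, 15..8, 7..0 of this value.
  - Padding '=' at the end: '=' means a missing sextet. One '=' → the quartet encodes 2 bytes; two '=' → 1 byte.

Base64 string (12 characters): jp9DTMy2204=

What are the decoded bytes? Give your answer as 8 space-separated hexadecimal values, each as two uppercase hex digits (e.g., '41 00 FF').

Answer: 8E 9F 43 4C CC B6 DB 4E

Derivation:
After char 0 ('j'=35): chars_in_quartet=1 acc=0x23 bytes_emitted=0
After char 1 ('p'=41): chars_in_quartet=2 acc=0x8E9 bytes_emitted=0
After char 2 ('9'=61): chars_in_quartet=3 acc=0x23A7D bytes_emitted=0
After char 3 ('D'=3): chars_in_quartet=4 acc=0x8E9F43 -> emit 8E 9F 43, reset; bytes_emitted=3
After char 4 ('T'=19): chars_in_quartet=1 acc=0x13 bytes_emitted=3
After char 5 ('M'=12): chars_in_quartet=2 acc=0x4CC bytes_emitted=3
After char 6 ('y'=50): chars_in_quartet=3 acc=0x13332 bytes_emitted=3
After char 7 ('2'=54): chars_in_quartet=4 acc=0x4CCCB6 -> emit 4C CC B6, reset; bytes_emitted=6
After char 8 ('2'=54): chars_in_quartet=1 acc=0x36 bytes_emitted=6
After char 9 ('0'=52): chars_in_quartet=2 acc=0xDB4 bytes_emitted=6
After char 10 ('4'=56): chars_in_quartet=3 acc=0x36D38 bytes_emitted=6
Padding '=': partial quartet acc=0x36D38 -> emit DB 4E; bytes_emitted=8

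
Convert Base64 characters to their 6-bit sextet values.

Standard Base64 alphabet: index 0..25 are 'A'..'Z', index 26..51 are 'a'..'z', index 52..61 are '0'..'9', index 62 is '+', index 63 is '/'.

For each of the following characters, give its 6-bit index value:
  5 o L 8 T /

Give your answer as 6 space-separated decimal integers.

'5': 0..9 range, 52 + ord('5') − ord('0') = 57
'o': a..z range, 26 + ord('o') − ord('a') = 40
'L': A..Z range, ord('L') − ord('A') = 11
'8': 0..9 range, 52 + ord('8') − ord('0') = 60
'T': A..Z range, ord('T') − ord('A') = 19
'/': index 63

Answer: 57 40 11 60 19 63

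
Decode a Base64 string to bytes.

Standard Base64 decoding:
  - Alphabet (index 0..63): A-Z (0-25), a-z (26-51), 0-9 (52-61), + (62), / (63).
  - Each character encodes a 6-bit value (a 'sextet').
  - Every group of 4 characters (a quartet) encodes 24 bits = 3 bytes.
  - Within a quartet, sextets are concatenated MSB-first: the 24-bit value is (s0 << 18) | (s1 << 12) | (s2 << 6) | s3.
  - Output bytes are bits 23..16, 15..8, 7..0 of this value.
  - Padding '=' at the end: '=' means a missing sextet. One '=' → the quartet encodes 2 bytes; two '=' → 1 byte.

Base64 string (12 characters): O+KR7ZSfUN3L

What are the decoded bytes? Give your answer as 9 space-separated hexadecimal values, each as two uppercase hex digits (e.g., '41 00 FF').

Answer: 3B E2 91 ED 94 9F 50 DD CB

Derivation:
After char 0 ('O'=14): chars_in_quartet=1 acc=0xE bytes_emitted=0
After char 1 ('+'=62): chars_in_quartet=2 acc=0x3BE bytes_emitted=0
After char 2 ('K'=10): chars_in_quartet=3 acc=0xEF8A bytes_emitted=0
After char 3 ('R'=17): chars_in_quartet=4 acc=0x3BE291 -> emit 3B E2 91, reset; bytes_emitted=3
After char 4 ('7'=59): chars_in_quartet=1 acc=0x3B bytes_emitted=3
After char 5 ('Z'=25): chars_in_quartet=2 acc=0xED9 bytes_emitted=3
After char 6 ('S'=18): chars_in_quartet=3 acc=0x3B652 bytes_emitted=3
After char 7 ('f'=31): chars_in_quartet=4 acc=0xED949F -> emit ED 94 9F, reset; bytes_emitted=6
After char 8 ('U'=20): chars_in_quartet=1 acc=0x14 bytes_emitted=6
After char 9 ('N'=13): chars_in_quartet=2 acc=0x50D bytes_emitted=6
After char 10 ('3'=55): chars_in_quartet=3 acc=0x14377 bytes_emitted=6
After char 11 ('L'=11): chars_in_quartet=4 acc=0x50DDCB -> emit 50 DD CB, reset; bytes_emitted=9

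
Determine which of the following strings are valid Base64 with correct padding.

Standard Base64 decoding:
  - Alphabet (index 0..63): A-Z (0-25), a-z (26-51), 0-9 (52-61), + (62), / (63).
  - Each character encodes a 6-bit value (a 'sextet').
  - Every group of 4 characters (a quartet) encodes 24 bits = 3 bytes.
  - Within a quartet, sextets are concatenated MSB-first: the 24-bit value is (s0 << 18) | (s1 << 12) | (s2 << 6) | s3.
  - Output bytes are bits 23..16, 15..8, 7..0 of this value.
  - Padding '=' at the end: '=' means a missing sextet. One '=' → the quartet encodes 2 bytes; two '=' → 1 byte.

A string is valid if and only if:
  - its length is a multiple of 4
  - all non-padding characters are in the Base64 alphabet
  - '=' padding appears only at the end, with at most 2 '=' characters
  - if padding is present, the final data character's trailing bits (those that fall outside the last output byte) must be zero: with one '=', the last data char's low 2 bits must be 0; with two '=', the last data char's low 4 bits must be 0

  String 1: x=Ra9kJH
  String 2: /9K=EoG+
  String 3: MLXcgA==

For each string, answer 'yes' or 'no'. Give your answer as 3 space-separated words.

Answer: no no yes

Derivation:
String 1: 'x=Ra9kJH' → invalid (bad char(s): ['=']; '=' in middle)
String 2: '/9K=EoG+' → invalid (bad char(s): ['=']; '=' in middle)
String 3: 'MLXcgA==' → valid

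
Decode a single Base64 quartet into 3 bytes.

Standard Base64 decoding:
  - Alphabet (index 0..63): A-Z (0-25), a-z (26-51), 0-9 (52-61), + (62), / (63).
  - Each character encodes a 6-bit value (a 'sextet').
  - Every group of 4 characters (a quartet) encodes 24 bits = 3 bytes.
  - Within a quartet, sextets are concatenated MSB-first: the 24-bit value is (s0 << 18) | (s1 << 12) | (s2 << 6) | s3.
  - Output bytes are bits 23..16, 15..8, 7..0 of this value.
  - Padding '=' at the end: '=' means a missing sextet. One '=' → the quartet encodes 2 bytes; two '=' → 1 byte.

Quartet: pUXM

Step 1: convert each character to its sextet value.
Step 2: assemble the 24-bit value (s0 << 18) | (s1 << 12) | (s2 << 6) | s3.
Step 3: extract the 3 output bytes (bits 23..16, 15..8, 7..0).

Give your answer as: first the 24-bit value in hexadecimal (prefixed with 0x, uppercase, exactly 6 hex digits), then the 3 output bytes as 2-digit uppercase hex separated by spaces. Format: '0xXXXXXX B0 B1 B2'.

Sextets: p=41, U=20, X=23, M=12
24-bit: (41<<18) | (20<<12) | (23<<6) | 12
      = 0xA40000 | 0x014000 | 0x0005C0 | 0x00000C
      = 0xA545CC
Bytes: (v>>16)&0xFF=A5, (v>>8)&0xFF=45, v&0xFF=CC

Answer: 0xA545CC A5 45 CC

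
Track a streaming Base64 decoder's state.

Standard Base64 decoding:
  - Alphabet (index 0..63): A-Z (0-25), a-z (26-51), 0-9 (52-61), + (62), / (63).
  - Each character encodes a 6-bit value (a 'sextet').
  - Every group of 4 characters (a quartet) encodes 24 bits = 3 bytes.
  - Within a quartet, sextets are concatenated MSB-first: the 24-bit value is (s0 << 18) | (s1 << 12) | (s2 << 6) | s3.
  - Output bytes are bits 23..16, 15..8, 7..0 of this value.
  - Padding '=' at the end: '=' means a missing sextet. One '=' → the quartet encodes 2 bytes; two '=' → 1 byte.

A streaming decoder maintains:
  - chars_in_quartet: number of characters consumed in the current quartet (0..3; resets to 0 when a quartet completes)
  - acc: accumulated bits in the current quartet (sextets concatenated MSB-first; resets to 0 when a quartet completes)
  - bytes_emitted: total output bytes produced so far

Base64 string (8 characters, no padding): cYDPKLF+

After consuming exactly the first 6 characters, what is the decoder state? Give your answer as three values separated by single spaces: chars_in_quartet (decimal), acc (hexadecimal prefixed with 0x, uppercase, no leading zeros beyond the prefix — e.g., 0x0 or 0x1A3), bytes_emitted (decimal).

Answer: 2 0x28B 3

Derivation:
After char 0 ('c'=28): chars_in_quartet=1 acc=0x1C bytes_emitted=0
After char 1 ('Y'=24): chars_in_quartet=2 acc=0x718 bytes_emitted=0
After char 2 ('D'=3): chars_in_quartet=3 acc=0x1C603 bytes_emitted=0
After char 3 ('P'=15): chars_in_quartet=4 acc=0x7180CF -> emit 71 80 CF, reset; bytes_emitted=3
After char 4 ('K'=10): chars_in_quartet=1 acc=0xA bytes_emitted=3
After char 5 ('L'=11): chars_in_quartet=2 acc=0x28B bytes_emitted=3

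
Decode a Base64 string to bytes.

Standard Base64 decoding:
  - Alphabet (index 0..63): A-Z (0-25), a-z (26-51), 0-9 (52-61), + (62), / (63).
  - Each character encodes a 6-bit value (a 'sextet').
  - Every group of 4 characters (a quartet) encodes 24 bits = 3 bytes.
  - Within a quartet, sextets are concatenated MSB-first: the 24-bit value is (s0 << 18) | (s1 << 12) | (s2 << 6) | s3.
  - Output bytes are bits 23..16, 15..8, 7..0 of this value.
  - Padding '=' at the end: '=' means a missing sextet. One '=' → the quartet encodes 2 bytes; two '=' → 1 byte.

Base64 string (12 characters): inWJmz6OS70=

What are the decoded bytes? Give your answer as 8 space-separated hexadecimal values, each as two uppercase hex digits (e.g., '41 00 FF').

Answer: 8A 75 89 9B 3E 8E 4B BD

Derivation:
After char 0 ('i'=34): chars_in_quartet=1 acc=0x22 bytes_emitted=0
After char 1 ('n'=39): chars_in_quartet=2 acc=0x8A7 bytes_emitted=0
After char 2 ('W'=22): chars_in_quartet=3 acc=0x229D6 bytes_emitted=0
After char 3 ('J'=9): chars_in_quartet=4 acc=0x8A7589 -> emit 8A 75 89, reset; bytes_emitted=3
After char 4 ('m'=38): chars_in_quartet=1 acc=0x26 bytes_emitted=3
After char 5 ('z'=51): chars_in_quartet=2 acc=0x9B3 bytes_emitted=3
After char 6 ('6'=58): chars_in_quartet=3 acc=0x26CFA bytes_emitted=3
After char 7 ('O'=14): chars_in_quartet=4 acc=0x9B3E8E -> emit 9B 3E 8E, reset; bytes_emitted=6
After char 8 ('S'=18): chars_in_quartet=1 acc=0x12 bytes_emitted=6
After char 9 ('7'=59): chars_in_quartet=2 acc=0x4BB bytes_emitted=6
After char 10 ('0'=52): chars_in_quartet=3 acc=0x12EF4 bytes_emitted=6
Padding '=': partial quartet acc=0x12EF4 -> emit 4B BD; bytes_emitted=8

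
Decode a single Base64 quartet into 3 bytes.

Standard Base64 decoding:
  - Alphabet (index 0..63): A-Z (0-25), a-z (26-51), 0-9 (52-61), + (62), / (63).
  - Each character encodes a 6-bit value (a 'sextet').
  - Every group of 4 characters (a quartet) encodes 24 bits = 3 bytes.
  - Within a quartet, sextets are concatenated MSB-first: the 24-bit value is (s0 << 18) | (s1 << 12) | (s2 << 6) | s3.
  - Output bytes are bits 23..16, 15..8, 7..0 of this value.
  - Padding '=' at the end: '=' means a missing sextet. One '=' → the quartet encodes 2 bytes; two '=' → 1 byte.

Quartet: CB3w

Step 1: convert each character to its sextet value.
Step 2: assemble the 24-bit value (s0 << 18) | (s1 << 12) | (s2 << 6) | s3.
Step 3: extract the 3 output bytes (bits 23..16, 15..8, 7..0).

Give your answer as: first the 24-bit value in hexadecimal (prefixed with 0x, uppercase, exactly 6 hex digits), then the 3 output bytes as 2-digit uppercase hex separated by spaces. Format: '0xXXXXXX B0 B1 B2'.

Sextets: C=2, B=1, 3=55, w=48
24-bit: (2<<18) | (1<<12) | (55<<6) | 48
      = 0x080000 | 0x001000 | 0x000DC0 | 0x000030
      = 0x081DF0
Bytes: (v>>16)&0xFF=08, (v>>8)&0xFF=1D, v&0xFF=F0

Answer: 0x081DF0 08 1D F0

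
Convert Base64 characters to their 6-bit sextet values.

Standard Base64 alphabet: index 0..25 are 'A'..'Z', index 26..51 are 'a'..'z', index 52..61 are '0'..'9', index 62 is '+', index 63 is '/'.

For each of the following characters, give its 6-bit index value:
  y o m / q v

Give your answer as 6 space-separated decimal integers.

Answer: 50 40 38 63 42 47

Derivation:
'y': a..z range, 26 + ord('y') − ord('a') = 50
'o': a..z range, 26 + ord('o') − ord('a') = 40
'm': a..z range, 26 + ord('m') − ord('a') = 38
'/': index 63
'q': a..z range, 26 + ord('q') − ord('a') = 42
'v': a..z range, 26 + ord('v') − ord('a') = 47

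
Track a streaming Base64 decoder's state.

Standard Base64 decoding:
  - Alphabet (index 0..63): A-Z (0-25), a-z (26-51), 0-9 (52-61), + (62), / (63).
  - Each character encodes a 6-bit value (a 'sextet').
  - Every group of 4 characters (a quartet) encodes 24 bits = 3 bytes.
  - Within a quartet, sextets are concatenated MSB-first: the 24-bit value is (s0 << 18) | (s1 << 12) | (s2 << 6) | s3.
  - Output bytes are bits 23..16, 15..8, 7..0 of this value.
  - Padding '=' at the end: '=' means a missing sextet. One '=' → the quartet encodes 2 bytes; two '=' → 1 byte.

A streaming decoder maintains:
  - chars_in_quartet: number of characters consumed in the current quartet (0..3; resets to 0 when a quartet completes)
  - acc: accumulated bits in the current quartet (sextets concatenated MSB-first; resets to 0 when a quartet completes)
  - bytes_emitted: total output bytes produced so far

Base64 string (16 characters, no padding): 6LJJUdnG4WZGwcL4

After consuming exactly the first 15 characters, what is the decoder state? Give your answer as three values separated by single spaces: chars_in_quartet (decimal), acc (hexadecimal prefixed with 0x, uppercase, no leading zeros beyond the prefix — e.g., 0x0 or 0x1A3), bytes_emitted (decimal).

After char 0 ('6'=58): chars_in_quartet=1 acc=0x3A bytes_emitted=0
After char 1 ('L'=11): chars_in_quartet=2 acc=0xE8B bytes_emitted=0
After char 2 ('J'=9): chars_in_quartet=3 acc=0x3A2C9 bytes_emitted=0
After char 3 ('J'=9): chars_in_quartet=4 acc=0xE8B249 -> emit E8 B2 49, reset; bytes_emitted=3
After char 4 ('U'=20): chars_in_quartet=1 acc=0x14 bytes_emitted=3
After char 5 ('d'=29): chars_in_quartet=2 acc=0x51D bytes_emitted=3
After char 6 ('n'=39): chars_in_quartet=3 acc=0x14767 bytes_emitted=3
After char 7 ('G'=6): chars_in_quartet=4 acc=0x51D9C6 -> emit 51 D9 C6, reset; bytes_emitted=6
After char 8 ('4'=56): chars_in_quartet=1 acc=0x38 bytes_emitted=6
After char 9 ('W'=22): chars_in_quartet=2 acc=0xE16 bytes_emitted=6
After char 10 ('Z'=25): chars_in_quartet=3 acc=0x38599 bytes_emitted=6
After char 11 ('G'=6): chars_in_quartet=4 acc=0xE16646 -> emit E1 66 46, reset; bytes_emitted=9
After char 12 ('w'=48): chars_in_quartet=1 acc=0x30 bytes_emitted=9
After char 13 ('c'=28): chars_in_quartet=2 acc=0xC1C bytes_emitted=9
After char 14 ('L'=11): chars_in_quartet=3 acc=0x3070B bytes_emitted=9

Answer: 3 0x3070B 9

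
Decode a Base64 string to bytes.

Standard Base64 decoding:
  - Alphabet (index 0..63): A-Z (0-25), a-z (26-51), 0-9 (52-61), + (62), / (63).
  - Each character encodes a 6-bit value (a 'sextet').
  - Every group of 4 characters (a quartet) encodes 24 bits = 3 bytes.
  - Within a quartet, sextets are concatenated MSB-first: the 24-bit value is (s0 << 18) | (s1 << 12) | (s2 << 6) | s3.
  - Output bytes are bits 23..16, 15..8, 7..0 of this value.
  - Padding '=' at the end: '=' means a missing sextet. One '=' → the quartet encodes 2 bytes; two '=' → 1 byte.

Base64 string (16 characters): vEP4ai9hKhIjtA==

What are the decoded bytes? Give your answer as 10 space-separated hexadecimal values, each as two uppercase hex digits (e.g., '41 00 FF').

After char 0 ('v'=47): chars_in_quartet=1 acc=0x2F bytes_emitted=0
After char 1 ('E'=4): chars_in_quartet=2 acc=0xBC4 bytes_emitted=0
After char 2 ('P'=15): chars_in_quartet=3 acc=0x2F10F bytes_emitted=0
After char 3 ('4'=56): chars_in_quartet=4 acc=0xBC43F8 -> emit BC 43 F8, reset; bytes_emitted=3
After char 4 ('a'=26): chars_in_quartet=1 acc=0x1A bytes_emitted=3
After char 5 ('i'=34): chars_in_quartet=2 acc=0x6A2 bytes_emitted=3
After char 6 ('9'=61): chars_in_quartet=3 acc=0x1A8BD bytes_emitted=3
After char 7 ('h'=33): chars_in_quartet=4 acc=0x6A2F61 -> emit 6A 2F 61, reset; bytes_emitted=6
After char 8 ('K'=10): chars_in_quartet=1 acc=0xA bytes_emitted=6
After char 9 ('h'=33): chars_in_quartet=2 acc=0x2A1 bytes_emitted=6
After char 10 ('I'=8): chars_in_quartet=3 acc=0xA848 bytes_emitted=6
After char 11 ('j'=35): chars_in_quartet=4 acc=0x2A1223 -> emit 2A 12 23, reset; bytes_emitted=9
After char 12 ('t'=45): chars_in_quartet=1 acc=0x2D bytes_emitted=9
After char 13 ('A'=0): chars_in_quartet=2 acc=0xB40 bytes_emitted=9
Padding '==': partial quartet acc=0xB40 -> emit B4; bytes_emitted=10

Answer: BC 43 F8 6A 2F 61 2A 12 23 B4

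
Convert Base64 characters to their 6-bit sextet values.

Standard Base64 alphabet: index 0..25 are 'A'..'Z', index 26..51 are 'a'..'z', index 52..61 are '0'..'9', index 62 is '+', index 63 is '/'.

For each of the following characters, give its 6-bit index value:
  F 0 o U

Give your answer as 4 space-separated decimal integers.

Answer: 5 52 40 20

Derivation:
'F': A..Z range, ord('F') − ord('A') = 5
'0': 0..9 range, 52 + ord('0') − ord('0') = 52
'o': a..z range, 26 + ord('o') − ord('a') = 40
'U': A..Z range, ord('U') − ord('A') = 20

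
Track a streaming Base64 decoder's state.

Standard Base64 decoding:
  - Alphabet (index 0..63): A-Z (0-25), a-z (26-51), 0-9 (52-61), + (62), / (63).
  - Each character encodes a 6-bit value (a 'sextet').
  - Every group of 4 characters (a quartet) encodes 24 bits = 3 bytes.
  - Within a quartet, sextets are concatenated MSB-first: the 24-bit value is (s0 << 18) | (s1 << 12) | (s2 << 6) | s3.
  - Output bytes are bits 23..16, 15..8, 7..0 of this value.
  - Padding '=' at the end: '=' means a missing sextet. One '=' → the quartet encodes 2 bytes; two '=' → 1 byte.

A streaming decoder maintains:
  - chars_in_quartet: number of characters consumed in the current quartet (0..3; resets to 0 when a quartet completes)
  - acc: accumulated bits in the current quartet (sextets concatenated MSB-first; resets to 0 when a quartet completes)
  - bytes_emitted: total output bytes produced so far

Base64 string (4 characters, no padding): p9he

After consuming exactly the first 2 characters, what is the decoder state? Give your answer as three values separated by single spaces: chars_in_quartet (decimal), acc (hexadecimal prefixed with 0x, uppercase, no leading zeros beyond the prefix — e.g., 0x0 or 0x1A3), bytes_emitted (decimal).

Answer: 2 0xA7D 0

Derivation:
After char 0 ('p'=41): chars_in_quartet=1 acc=0x29 bytes_emitted=0
After char 1 ('9'=61): chars_in_quartet=2 acc=0xA7D bytes_emitted=0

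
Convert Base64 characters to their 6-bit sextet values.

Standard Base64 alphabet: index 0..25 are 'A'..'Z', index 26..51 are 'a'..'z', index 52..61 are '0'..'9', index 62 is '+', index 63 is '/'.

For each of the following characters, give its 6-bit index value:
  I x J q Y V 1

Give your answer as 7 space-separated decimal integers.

'I': A..Z range, ord('I') − ord('A') = 8
'x': a..z range, 26 + ord('x') − ord('a') = 49
'J': A..Z range, ord('J') − ord('A') = 9
'q': a..z range, 26 + ord('q') − ord('a') = 42
'Y': A..Z range, ord('Y') − ord('A') = 24
'V': A..Z range, ord('V') − ord('A') = 21
'1': 0..9 range, 52 + ord('1') − ord('0') = 53

Answer: 8 49 9 42 24 21 53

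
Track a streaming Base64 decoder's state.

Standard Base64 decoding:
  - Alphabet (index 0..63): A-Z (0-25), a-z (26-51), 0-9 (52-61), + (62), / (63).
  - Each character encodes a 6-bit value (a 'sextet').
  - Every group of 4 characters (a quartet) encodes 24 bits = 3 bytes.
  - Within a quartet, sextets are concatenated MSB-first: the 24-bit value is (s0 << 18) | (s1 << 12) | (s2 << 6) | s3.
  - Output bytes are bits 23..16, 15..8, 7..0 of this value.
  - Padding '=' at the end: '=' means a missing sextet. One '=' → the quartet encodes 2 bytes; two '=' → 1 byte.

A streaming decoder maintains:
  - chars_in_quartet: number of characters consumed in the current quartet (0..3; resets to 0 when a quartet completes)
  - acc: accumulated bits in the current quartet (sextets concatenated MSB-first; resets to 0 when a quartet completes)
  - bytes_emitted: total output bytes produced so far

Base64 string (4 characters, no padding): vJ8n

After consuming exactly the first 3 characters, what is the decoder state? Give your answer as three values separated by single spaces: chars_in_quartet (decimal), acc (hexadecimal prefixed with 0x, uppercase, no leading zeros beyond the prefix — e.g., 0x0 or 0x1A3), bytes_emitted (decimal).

Answer: 3 0x2F27C 0

Derivation:
After char 0 ('v'=47): chars_in_quartet=1 acc=0x2F bytes_emitted=0
After char 1 ('J'=9): chars_in_quartet=2 acc=0xBC9 bytes_emitted=0
After char 2 ('8'=60): chars_in_quartet=3 acc=0x2F27C bytes_emitted=0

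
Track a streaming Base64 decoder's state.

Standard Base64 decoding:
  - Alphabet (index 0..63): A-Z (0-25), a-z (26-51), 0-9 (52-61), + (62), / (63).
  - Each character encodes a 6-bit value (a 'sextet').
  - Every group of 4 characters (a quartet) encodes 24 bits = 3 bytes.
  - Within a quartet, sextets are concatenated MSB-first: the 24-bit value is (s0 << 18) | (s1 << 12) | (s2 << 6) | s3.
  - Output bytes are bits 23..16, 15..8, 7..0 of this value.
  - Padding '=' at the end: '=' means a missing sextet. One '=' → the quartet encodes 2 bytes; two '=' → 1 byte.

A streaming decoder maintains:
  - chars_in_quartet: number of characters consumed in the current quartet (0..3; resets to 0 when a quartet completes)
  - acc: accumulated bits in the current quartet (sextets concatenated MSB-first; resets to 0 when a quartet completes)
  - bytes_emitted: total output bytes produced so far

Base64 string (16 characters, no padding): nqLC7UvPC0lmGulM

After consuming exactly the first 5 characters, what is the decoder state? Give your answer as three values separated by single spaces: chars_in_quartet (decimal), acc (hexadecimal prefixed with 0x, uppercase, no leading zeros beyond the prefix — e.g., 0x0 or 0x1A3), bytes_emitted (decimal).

After char 0 ('n'=39): chars_in_quartet=1 acc=0x27 bytes_emitted=0
After char 1 ('q'=42): chars_in_quartet=2 acc=0x9EA bytes_emitted=0
After char 2 ('L'=11): chars_in_quartet=3 acc=0x27A8B bytes_emitted=0
After char 3 ('C'=2): chars_in_quartet=4 acc=0x9EA2C2 -> emit 9E A2 C2, reset; bytes_emitted=3
After char 4 ('7'=59): chars_in_quartet=1 acc=0x3B bytes_emitted=3

Answer: 1 0x3B 3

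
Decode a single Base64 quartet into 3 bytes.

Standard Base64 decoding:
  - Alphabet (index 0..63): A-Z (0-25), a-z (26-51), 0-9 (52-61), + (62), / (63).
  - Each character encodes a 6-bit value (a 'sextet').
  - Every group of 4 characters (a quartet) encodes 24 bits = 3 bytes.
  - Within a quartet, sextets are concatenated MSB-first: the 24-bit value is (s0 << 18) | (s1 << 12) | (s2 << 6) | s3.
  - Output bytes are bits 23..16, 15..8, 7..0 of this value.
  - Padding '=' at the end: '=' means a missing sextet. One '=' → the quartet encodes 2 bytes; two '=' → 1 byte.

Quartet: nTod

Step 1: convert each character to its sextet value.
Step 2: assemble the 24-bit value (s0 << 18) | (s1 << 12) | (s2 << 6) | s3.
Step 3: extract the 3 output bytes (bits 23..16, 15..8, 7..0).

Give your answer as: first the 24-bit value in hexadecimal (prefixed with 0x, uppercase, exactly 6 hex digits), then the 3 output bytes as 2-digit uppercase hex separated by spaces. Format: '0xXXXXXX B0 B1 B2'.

Sextets: n=39, T=19, o=40, d=29
24-bit: (39<<18) | (19<<12) | (40<<6) | 29
      = 0x9C0000 | 0x013000 | 0x000A00 | 0x00001D
      = 0x9D3A1D
Bytes: (v>>16)&0xFF=9D, (v>>8)&0xFF=3A, v&0xFF=1D

Answer: 0x9D3A1D 9D 3A 1D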